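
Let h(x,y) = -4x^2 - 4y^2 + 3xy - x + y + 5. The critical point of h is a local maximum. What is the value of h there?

56/11

∂h/∂x = -8x + 3y - 1 = 0 and ∂h/∂y = 3x - 8y + 1 = 0, so (x, y) = (-1/11, 1/11).
The Hessian has h_{xx} = -8, h_{yy} = -8, h_{xy} = 3, giving D = 55 > 0 with h_{xx} < 0, so the point is a local maximum.
h(-1/11, 1/11) = 56/11.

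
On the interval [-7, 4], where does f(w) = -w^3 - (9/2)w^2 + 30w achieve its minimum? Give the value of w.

The derivative is -3w^2 - 9w + 30, which vanishes at w = -5 and w = 2.
Candidates: f(-7) = -175/2; f(-5) = -275/2; f(2) = 34; f(4) = -16.
So the minimum is f(-5) = -275/2.

-5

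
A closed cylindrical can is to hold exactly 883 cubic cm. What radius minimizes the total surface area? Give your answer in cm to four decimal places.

5.1991

With radius r and height h, πr²h = 883 so h = 883/(πr²), and S(r) = 2πr² + 2πrh = 2πr² + 2·883/r.
S'(r) = 4πr − 2·883/r² = 0 ⇒ r³ = 883/(2π), so r ≈ 5.1991 and h = 2r ≈ 10.3982.
S''(r) = 4π + 4·883/r³ > 0, so this is the minimum; S ≈ 509.5127.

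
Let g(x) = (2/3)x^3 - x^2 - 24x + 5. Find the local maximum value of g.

g'(x) = 2x^2 - 2x - 24. Setting g'(x) = 0 gives x ∈ {-3, 4}.
g''(x) = 4x - 2. g''(-3) = -14 < 0 ⇒ local maximum; g''(4) = 14 > 0 ⇒ local minimum.
So the local maximum value is g(-3) = 50.

50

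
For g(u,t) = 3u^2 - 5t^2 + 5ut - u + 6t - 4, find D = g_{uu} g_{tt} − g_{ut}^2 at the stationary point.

∂g/∂u = 6u + 5t - 1 = 0 and ∂g/∂t = 5u - 10t + 6 = 0, so (u, t) = (-4/17, 41/85).
The Hessian has g_{uu} = 6, g_{tt} = -10, g_{ut} = 5, giving D = -85 < 0, so the point is a saddle point.
D = (6)·(-10) − (5)^2 = -85.

-85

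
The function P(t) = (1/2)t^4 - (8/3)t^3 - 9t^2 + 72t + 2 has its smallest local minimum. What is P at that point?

Critical points: P'(t) = 2t^3 - 8t^2 - 18t + 72 vanishes at t = -3, 3, 4.
Second-derivative test with P''(t) = 6t^2 - 16t - 18: P''(-3) = 84 > 0 ⇒ local minimum; P''(3) = -12 < 0 ⇒ local maximum; P''(4) = 14 > 0 ⇒ local minimum.
The smallest local minimum is P(-3) = -365/2.

-365/2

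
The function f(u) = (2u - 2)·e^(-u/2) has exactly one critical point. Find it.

By the product rule, f'(u) = (-u + 3)·e^(-u/2). Since e^(-u/2) > 0, the only critical point is u = 3.
f''(3) has the same sign as -1 < 0, so this is a local maximum.
f(3) = (4)·e^(-3/2) ≈ 0.8925.

3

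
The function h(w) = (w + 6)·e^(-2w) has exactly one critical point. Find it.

-11/2

By the product rule, h'(w) = (-2w - 11)·e^(-2w). Since e^(-2w) > 0, the only critical point is w = -11/2.
h''(-11/2) has the same sign as -2 < 0, so this is a local maximum.
h(-11/2) = (1/2)·e^(11) ≈ 29937.0709.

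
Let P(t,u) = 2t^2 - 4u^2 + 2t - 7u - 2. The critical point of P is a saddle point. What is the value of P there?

∂P/∂t = 4t + 2 = 0 and ∂P/∂u = -8u - 7 = 0, so (t, u) = (-1/2, -7/8).
The Hessian has P_{tt} = 4, P_{uu} = -8, P_{tu} = 0, giving D = -32 < 0, so the point is a saddle point.
P(-1/2, -7/8) = 9/16.

9/16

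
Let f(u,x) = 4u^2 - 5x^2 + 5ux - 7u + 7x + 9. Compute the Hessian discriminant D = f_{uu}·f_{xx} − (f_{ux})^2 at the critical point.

∂f/∂u = 8u + 5x - 7 = 0 and ∂f/∂x = 5u - 10x + 7 = 0, so (u, x) = (1/3, 13/15).
The Hessian has f_{uu} = 8, f_{xx} = -10, f_{ux} = 5, giving D = -105 < 0, so the point is a saddle point.
D = (8)·(-10) − (5)^2 = -105.

-105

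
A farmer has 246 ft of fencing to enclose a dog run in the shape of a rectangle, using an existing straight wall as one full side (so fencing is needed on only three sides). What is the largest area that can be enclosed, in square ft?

15129/2

Let the sides perpendicular to the wall have length x and the parallel side y, so 2x + y = 246 and the area is A = xy = x(246 − 2x).
A'(x) = 246 − 4x = 0 gives x = 123/2, and A''(x) = −4 < 0 confirms a maximum.
Then y = 246 − 2·123/2 = 123 and A = 15129/2.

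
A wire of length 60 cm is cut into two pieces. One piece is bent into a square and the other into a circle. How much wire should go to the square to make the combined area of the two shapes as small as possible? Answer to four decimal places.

33.6059

Let x be the length used for the square. Square side x/4; circle radius (60−x)/(2π).
A(x) = (x/4)² + π·((60−x)/(2π))² = x²/16 + (60−x)²/(4π) for 0 ≤ x ≤ 60. A'(x) = x/8 − (60−x)/(2π) = 0 gives x = 4·60/(π+4) ≈ 33.6059.
A'' = 1/8 + 1/(2π) > 0, so this gives the minimum combined area; x ≈ 33.6059 cm to the square.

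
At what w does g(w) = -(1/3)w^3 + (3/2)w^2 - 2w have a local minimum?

1

g'(w) = -w^2 + 3w - 2 = 0 at w = 1, 2.
Second-derivative test with g''(w) = -2w + 3: g''(1) = 1 > 0 ⇒ local minimum; g''(2) = -1 < 0 ⇒ local maximum.
Thus g has its local minimum at w = 1, with value -5/6.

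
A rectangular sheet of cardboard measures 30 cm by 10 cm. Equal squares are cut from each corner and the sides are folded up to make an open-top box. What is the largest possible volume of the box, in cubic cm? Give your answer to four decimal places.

315.5652

With cut size x, the volume is V(x) = x(30 − 2x)(10 − 2x) for 0 < x < 5.
V'(x) = 12x^2 − 160x + 300. Setting V'(x) = 0 gives x ≈ 2.2571 (the root in (0, 5)).
V''(x) = 24x − 160 is negative there, so this is the maximum; V ≈ 315.5652.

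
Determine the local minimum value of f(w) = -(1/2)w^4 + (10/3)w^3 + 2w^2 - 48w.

f'(w) = -2w^3 + 10w^2 + 4w - 48 = 0 at w = -2, 3, 4.
f''(w) = -6w^2 + 20w + 4. f''(-2) = -60 < 0 ⇒ local maximum; f''(3) = 10 > 0 ⇒ local minimum; f''(4) = -12 < 0 ⇒ local maximum.
So the local minimum value is f(3) = -153/2.

-153/2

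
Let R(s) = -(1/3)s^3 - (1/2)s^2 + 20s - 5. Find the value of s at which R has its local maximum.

R'(s) = -s^2 - s + 20. Setting R'(s) = 0 gives s ∈ {-5, 4}.
R''(s) = -2s - 1. R''(-5) = 9 > 0 ⇒ local minimum; R''(4) = -9 < 0 ⇒ local maximum.
Thus R has its local maximum at s = 4, with value 137/3.

4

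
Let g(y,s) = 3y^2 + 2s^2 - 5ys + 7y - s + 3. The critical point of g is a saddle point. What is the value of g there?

∂g/∂y = 6y - 5s + 7 = 0 and ∂g/∂s = -5y + 4s - 1 = 0, so (y, s) = (23, 29).
The Hessian has g_{yy} = 6, g_{ss} = 4, g_{ys} = -5, giving D = -1 < 0, so the point is a saddle point.
g(23, 29) = 69.

69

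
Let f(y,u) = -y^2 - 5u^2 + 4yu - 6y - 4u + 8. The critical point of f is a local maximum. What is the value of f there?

∂f/∂y = -2y + 4u - 6 = 0 and ∂f/∂u = 4y - 10u - 4 = 0, so (y, u) = (-19, -8).
The Hessian has f_{yy} = -2, f_{uu} = -10, f_{yu} = 4, giving D = 4 > 0 with f_{yy} < 0, so the point is a local maximum.
f(-19, -8) = 81.

81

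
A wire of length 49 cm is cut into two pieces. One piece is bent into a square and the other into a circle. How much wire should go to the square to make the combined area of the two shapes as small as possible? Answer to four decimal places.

27.4449

Let x be the length used for the square. Square side x/4; circle radius (49−x)/(2π).
A(x) = (x/4)² + π·((49−x)/(2π))² = x²/16 + (49−x)²/(4π) for 0 ≤ x ≤ 49. A'(x) = x/8 − (49−x)/(2π) = 0 gives x = 4·49/(π+4) ≈ 27.4449.
A'' = 1/8 + 1/(2π) > 0, so this gives the minimum combined area; x ≈ 27.4449 cm to the square.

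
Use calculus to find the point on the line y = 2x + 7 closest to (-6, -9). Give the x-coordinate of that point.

-38/5

Minimize D(x)^2 = (x + 6)^2 + (2x + 16)^2.
d/dx[D^2] = 2(x + 6) + 2·2·(2x + 16) = 0 ⇒ x = -38/5.
Then y = -41/5 and the distance is √(16/5) ≈ 1.7889.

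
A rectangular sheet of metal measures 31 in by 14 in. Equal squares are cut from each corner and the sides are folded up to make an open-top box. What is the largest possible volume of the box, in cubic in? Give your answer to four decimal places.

600.0185

With cut size x, the volume is V(x) = x(31 − 2x)(14 − 2x) for 0 < x < 7.
V'(x) = 12x^2 − 180x + 434. Setting V'(x) = 0 gives x ≈ 3.0186 (the root in (0, 7)).
V''(x) = 24x − 180 is negative there, so this is the maximum; V ≈ 600.0185.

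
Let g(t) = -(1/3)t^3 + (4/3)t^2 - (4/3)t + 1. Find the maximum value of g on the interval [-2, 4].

35/3

Differentiating, g'(t) = -t^2 + (8/3)t - 4/3; which vanishes at t = 2/3 and t = 2.
Candidates: g(-2) = 35/3; g(2/3) = 49/81; g(2) = 1; g(4) = -13/3.
So the maximum is g(-2) = 35/3.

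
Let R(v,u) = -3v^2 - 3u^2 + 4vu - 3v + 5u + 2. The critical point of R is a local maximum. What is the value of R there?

∂R/∂v = -6v + 4u - 3 = 0 and ∂R/∂u = 4v - 6u + 5 = 0, so (v, u) = (1/10, 9/10).
The Hessian has R_{vv} = -6, R_{uu} = -6, R_{vu} = 4, giving D = 20 > 0 with R_{vv} < 0, so the point is a local maximum.
R(1/10, 9/10) = 41/10.

41/10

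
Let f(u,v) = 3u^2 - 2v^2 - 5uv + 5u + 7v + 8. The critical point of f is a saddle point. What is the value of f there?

664/49

∂f/∂u = 6u - 5v + 5 = 0 and ∂f/∂v = -5u - 4v + 7 = 0, so (u, v) = (15/49, 67/49).
The Hessian has f_{uu} = 6, f_{vv} = -4, f_{uv} = -5, giving D = -49 < 0, so the point is a saddle point.
f(15/49, 67/49) = 664/49.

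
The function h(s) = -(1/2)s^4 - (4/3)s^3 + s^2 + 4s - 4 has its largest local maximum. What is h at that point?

h'(s) = -2s^3 - 4s^2 + 2s + 4. Setting h'(s) = 0 gives s ∈ {-2, -1, 1}.
Second-derivative test with h''(s) = -6s^2 - 8s + 2: h''(-2) = -6 < 0 ⇒ local maximum; h''(-1) = 4 > 0 ⇒ local minimum; h''(1) = -12 < 0 ⇒ local maximum.
So the largest local maximum value is h(1) = -5/6.

-5/6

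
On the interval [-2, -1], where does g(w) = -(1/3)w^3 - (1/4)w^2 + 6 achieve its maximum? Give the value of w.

The derivative is -w^2 - (1/2)w, which has no zeros in [-2, -1].
Compare values at every candidate in [-2, -1]: g(-2) = 23/3,  g(-1) = 73/12.
Hence the absolute maximum is 23/3 at w = -2.

-2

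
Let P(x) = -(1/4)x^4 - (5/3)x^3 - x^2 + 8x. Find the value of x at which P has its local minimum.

-2

P'(x) = -x^3 - 5x^2 - 2x + 8. Setting P'(x) = 0 gives x ∈ {-4, -2, 1}.
Second-derivative test with P''(x) = -3x^2 - 10x - 2: P''(-4) = -10 < 0 ⇒ local maximum; P''(-2) = 6 > 0 ⇒ local minimum; P''(1) = -15 < 0 ⇒ local maximum.
So the local minimum value is P(-2) = -32/3.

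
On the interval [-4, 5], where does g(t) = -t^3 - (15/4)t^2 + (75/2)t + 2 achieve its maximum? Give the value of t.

5/2

The derivative is -3t^2 - (15/2)t + 75/2, whose only zero in [-4, 5] is t = 5/2.
Compare values at every candidate in [-4, 5]: g(-4) = -144,  g(5/2) = 907/16,  g(5) = -117/4.
The maximum over the interval is 907/16, attained at t = 5/2.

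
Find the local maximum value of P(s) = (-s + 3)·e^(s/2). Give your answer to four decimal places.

3.2974

P'(s) = (-1)·e^(s/2) + (-s + 3)·(1/2)·e^(s/2) = (-(1/2)s + 1/2)·e^(s/2). Since e^(s/2) > 0, the only critical point is s = 1.
P''(1) has the same sign as -1/2 < 0, so this is a local maximum.
P(1) = (2)·e^(1/2) ≈ 3.2974.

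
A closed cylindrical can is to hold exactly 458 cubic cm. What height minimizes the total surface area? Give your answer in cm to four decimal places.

8.3546

With radius r and height h, πr²h = 458 so h = 458/(πr²), and S(r) = 2πr² + 2πrh = 2πr² + 2·458/r.
S'(r) = 4πr − 2·458/r² = 0 ⇒ r³ = 458/(2π), so r ≈ 4.1773 and h = 2r ≈ 8.3546.
S''(r) = 4π + 4·458/r³ > 0, so this is the minimum; S ≈ 328.9209.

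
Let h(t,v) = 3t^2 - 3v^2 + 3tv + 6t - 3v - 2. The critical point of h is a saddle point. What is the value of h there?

∂h/∂t = 6t + 3v + 6 = 0 and ∂h/∂v = 3t - 6v - 3 = 0, so (t, v) = (-3/5, -4/5).
The Hessian has h_{tt} = 6, h_{vv} = -6, h_{tv} = 3, giving D = -45 < 0, so the point is a saddle point.
h(-3/5, -4/5) = -13/5.

-13/5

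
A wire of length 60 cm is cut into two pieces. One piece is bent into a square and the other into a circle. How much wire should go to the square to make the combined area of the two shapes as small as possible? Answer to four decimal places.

33.6059

Let x be the length used for the square. Square side x/4; circle radius (60−x)/(2π).
A(x) = (x/4)² + π·((60−x)/(2π))² = x²/16 + (60−x)²/(4π) for 0 ≤ x ≤ 60. A'(x) = x/8 − (60−x)/(2π) = 0 gives x = 4·60/(π+4) ≈ 33.6059.
A'' = 1/8 + 1/(2π) > 0, so this gives the minimum combined area; x ≈ 33.6059 cm to the square.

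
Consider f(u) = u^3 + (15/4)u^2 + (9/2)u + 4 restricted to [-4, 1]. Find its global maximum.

53/4

f'(u) = 3u^2 + (15/2)u + 9/2, which vanishes at u = -3/2 and u = -1.
Candidates: f(-4) = -18; f(-3/2) = 37/16; f(-1) = 9/4; f(1) = 53/4.
Hence the absolute maximum is 53/4 at u = 1.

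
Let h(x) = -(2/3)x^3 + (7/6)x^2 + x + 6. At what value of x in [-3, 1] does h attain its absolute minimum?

h'(x) = -2x^2 + (7/3)x + 1, whose only zero in [-3, 1] is x = -1/3.
Candidates: h(-3) = 63/2, h(-1/3) = 943/162, h(1) = 15/2.
So the minimum is h(-1/3) = 943/162.

-1/3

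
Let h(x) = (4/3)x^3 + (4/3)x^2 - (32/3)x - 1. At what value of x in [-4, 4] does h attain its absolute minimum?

-4

The derivative is 4x^2 + (8/3)x - 32/3, which vanishes at x = -2 and x = 4/3.
Compare values at every candidate in [-4, 4]: h(-4) = -67/3, h(-2) = 15, h(4/3) = -785/81, h(4) = 63.
So the minimum is h(-4) = -67/3.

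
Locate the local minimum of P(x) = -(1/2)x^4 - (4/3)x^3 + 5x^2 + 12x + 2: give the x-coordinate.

-1

P'(x) = -2x^3 - 4x^2 + 10x + 12. Setting P'(x) = 0 gives x ∈ {-3, -1, 2}.
Second-derivative test with P''(x) = -6x^2 - 8x + 10: P''(-3) = -20 < 0 ⇒ local maximum; P''(-1) = 12 > 0 ⇒ local minimum; P''(2) = -30 < 0 ⇒ local maximum.
The local minimum is P(-1) = -25/6.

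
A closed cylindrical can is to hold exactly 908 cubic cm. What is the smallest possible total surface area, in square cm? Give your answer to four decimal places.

519.0850

With radius r and height h, πr²h = 908 so h = 908/(πr²), and S(r) = 2πr² + 2πrh = 2πr² + 2·908/r.
S'(r) = 4πr − 2·908/r² = 0 ⇒ r³ = 908/(2π), so r ≈ 5.2477 and h = 2r ≈ 10.4954.
S''(r) = 4π + 4·908/r³ > 0, so this is the minimum; S ≈ 519.0850.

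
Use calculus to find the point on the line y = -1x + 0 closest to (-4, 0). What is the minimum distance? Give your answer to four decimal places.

Minimize D(x)^2 = (x + 4)^2 + (-x)^2.
d/dx[D^2] = 2(x + 4) + 2·(-1)·(-x) = 0 ⇒ x = -2.
Then y = 2 and the distance is √(8) ≈ 2.8284.

2.8284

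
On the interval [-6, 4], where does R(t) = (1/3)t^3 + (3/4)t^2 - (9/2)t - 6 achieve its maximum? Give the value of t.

4

Differentiating, R'(t) = t^2 + (3/2)t - 9/2; which vanishes at t = -3 and t = 3/2.
Compare values at every candidate in [-6, 4]: R(-6) = -24, R(-3) = 21/4, R(3/2) = -159/16, R(4) = 28/3.
The maximum over the interval is 28/3, attained at t = 4.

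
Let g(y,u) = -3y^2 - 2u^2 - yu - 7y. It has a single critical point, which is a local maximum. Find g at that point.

∂g/∂y = -6y - u - 7 = 0 and ∂g/∂u = -y - 4u = 0, so (y, u) = (-28/23, 7/23).
The Hessian has g_{yy} = -6, g_{uu} = -4, g_{yu} = -1, giving D = 23 > 0 with g_{yy} < 0, so the point is a local maximum.
g(-28/23, 7/23) = 98/23.

98/23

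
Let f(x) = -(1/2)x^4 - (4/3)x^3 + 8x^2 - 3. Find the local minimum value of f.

-3

Critical points: f'(x) = -2x^3 - 4x^2 + 16x vanishes at x = -4, 0, 2.
f''(x) = -6x^2 - 8x + 16. f''(-4) = -48 < 0 ⇒ local maximum; f''(0) = 16 > 0 ⇒ local minimum; f''(2) = -24 < 0 ⇒ local maximum.
The local minimum is f(0) = -3.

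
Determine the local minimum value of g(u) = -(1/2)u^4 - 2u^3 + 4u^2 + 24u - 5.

Critical points: g'(u) = -2u^3 - 6u^2 + 8u + 24 vanishes at u = -3, -2, 2.
Second-derivative test with g''(u) = -6u^2 - 12u + 8: g''(-3) = -10 < 0 ⇒ local maximum; g''(-2) = 8 > 0 ⇒ local minimum; g''(2) = -40 < 0 ⇒ local maximum.
The local minimum is g(-2) = -29.

-29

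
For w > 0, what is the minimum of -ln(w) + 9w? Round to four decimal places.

3.1972

h'(w) = -1/w + 9 = 0 gives w = 1/9.
h''(w) = 1/w², which is positive for w > 0, so this is a local minimum.
h(1/9) = -1·ln(1/9) + 1 ≈ 3.1972.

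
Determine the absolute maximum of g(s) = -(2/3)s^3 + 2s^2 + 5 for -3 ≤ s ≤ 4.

41

g'(s) = -2s^2 + 4s, which vanishes at s = 0 and s = 2.
Evaluating at the critical points and endpoints: g(-3) = 41, g(0) = 5, g(2) = 23/3, g(4) = -17/3.
The maximum over the interval is 41, attained at s = -3.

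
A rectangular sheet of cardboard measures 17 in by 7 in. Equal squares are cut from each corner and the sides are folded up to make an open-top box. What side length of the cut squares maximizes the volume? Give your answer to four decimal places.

1.5336

With cut size x, the volume is V(x) = x(17 − 2x)(7 − 2x) for 0 < x < 3.5.
V'(x) = 12x^2 − 96x + 119. Setting V'(x) = 0 gives x ≈ 1.5336 (the root in (0, 3.5)).
V''(x) = 24x − 96 is negative there, so this is the maximum; V ≈ 84.0335.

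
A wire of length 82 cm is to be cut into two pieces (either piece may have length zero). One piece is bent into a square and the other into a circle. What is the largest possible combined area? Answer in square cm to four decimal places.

Let x be the length used for the square. Square side x/4; circle radius (82−x)/(2π).
A(x) = (x/4)² + π·((82−x)/(2π))² = x²/16 + (82−x)²/(4π) for 0 ≤ x ≤ 82. A'(x) = x/8 − (82−x)/(2π) = 0 gives x = 4·82/(π+4) ≈ 45.9281.
A'' > 0, so the interior critical point is a minimum; the maximum is at an endpoint. A(0) = 535.0789 and A(82) = 420.2500, so the largest area is 535.0789.

535.0789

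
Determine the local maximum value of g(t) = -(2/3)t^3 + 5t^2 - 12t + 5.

Critical points: g'(t) = -2t^2 + 10t - 12 vanishes at t = 2, 3.
g''(t) = -4t + 10. g''(2) = 2 > 0 ⇒ local minimum; g''(3) = -2 < 0 ⇒ local maximum.
Thus g has its local maximum at t = 3, with value -4.

-4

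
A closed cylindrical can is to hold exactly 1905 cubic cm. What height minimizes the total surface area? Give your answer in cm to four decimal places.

13.4359

With radius r and height h, πr²h = 1905 so h = 1905/(πr²), and S(r) = 2πr² + 2πrh = 2πr² + 2·1905/r.
S'(r) = 4πr − 2·1905/r² = 0 ⇒ r³ = 1905/(2π), so r ≈ 6.7180 and h = 2r ≈ 13.4359.
S''(r) = 4π + 4·1905/r³ > 0, so this is the minimum; S ≈ 850.7028.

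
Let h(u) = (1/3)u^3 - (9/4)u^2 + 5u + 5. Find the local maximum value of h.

h'(u) = u^2 - (9/2)u + 5 = 0 at u = 2, 5/2.
h''(u) = 2u - 9/2. h''(2) = -1/2 < 0 ⇒ local maximum; h''(5/2) = 1/2 > 0 ⇒ local minimum.
Thus h has its local maximum at u = 2, with value 26/3.

26/3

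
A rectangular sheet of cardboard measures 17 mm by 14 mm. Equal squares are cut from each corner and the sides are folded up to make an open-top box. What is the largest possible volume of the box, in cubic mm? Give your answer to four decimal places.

270.0707

With cut size x, the volume is V(x) = x(17 − 2x)(14 − 2x) for 0 < x < 7.
V'(x) = 12x^2 − 124x + 238. Setting V'(x) = 0 gives x ≈ 2.5473 (the root in (0, 7)).
V''(x) = 24x − 124 is negative there, so this is the maximum; V ≈ 270.0707.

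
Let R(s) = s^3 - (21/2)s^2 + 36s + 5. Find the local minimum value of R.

45

Critical points: R'(s) = 3s^2 - 21s + 36 vanishes at s = 3, 4.
R''(s) = 6s - 21. R''(3) = -3 < 0 ⇒ local maximum; R''(4) = 3 > 0 ⇒ local minimum.
The local minimum is R(4) = 45.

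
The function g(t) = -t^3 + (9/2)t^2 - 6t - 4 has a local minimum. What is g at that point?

Critical points: g'(t) = -3t^2 + 9t - 6 vanishes at t = 1, 2.
Second-derivative test with g''(t) = -6t + 9: g''(1) = 3 > 0 ⇒ local minimum; g''(2) = -3 < 0 ⇒ local maximum.
So the local minimum value is g(1) = -13/2.

-13/2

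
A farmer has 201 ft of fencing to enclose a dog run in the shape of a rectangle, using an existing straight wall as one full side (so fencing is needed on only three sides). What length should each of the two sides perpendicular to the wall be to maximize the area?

Let the sides perpendicular to the wall have length x and the parallel side y, so 2x + y = 201 and the area is A = xy = x(201 − 2x).
A'(x) = 201 − 4x = 0 gives x = 201/4, and A''(x) = −4 < 0 confirms a maximum.
Then y = 201 − 2·201/4 = 201/2 and A = 40401/8.

201/4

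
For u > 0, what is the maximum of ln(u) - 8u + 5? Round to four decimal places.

h'(u) = 1/u − 8 = 0 gives u = 1/8.
h''(u) = -1/u², which is negative for u > 0, so this is a local maximum.
h(1/8) = 1·ln(1/8) - 1 + 5 ≈ 1.9206.

1.9206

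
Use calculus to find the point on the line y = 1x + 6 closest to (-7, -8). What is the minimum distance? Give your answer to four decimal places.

Minimize D(x)^2 = (x + 7)^2 + (x + 14)^2.
d/dx[D^2] = 2(x + 7) + 2·1·(x + 14) = 0 ⇒ x = -21/2.
Then y = -9/2 and the distance is √(49/2) ≈ 4.9497.

4.9497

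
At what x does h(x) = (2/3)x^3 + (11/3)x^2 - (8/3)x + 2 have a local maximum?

-4

h'(x) = 2x^2 + (22/3)x - 8/3. Setting h'(x) = 0 gives x ∈ {-4, 1/3}.
h''(x) = 4x + 22/3. h''(-4) = -26/3 < 0 ⇒ local maximum; h''(1/3) = 26/3 > 0 ⇒ local minimum.
Thus h has its local maximum at x = -4, with value 86/3.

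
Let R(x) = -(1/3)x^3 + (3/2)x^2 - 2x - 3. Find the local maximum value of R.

R'(x) = -x^2 + 3x - 2. Setting R'(x) = 0 gives x ∈ {1, 2}.
Second-derivative test with R''(x) = -2x + 3: R''(1) = 1 > 0 ⇒ local minimum; R''(2) = -1 < 0 ⇒ local maximum.
The local maximum is R(2) = -11/3.

-11/3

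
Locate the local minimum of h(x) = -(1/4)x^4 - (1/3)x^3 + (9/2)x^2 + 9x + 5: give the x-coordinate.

h'(x) = -x^3 - x^2 + 9x + 9 = 0 at x = -3, -1, 3.
Since h''(x) = -3x^2 - 2x + 9, we get h''(-3) = -12 < 0 ⇒ local maximum; h''(-1) = 8 > 0 ⇒ local minimum; h''(3) = -24 < 0 ⇒ local maximum.
So the local minimum value is h(-1) = 7/12.

-1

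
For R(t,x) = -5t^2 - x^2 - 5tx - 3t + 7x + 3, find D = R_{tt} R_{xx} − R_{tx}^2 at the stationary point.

∂R/∂t = -10t - 5x - 3 = 0 and ∂R/∂x = -5t - 2x + 7 = 0, so (t, x) = (41/5, -17).
The Hessian has R_{tt} = -10, R_{xx} = -2, R_{tx} = -5, giving D = -5 < 0, so the point is a saddle point.
D = (-10)·(-2) − (-5)^2 = -5.

-5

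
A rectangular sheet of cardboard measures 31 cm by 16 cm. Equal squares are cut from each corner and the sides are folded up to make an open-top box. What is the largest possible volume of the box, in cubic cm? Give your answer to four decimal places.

With cut size x, the volume is V(x) = x(31 − 2x)(16 − 2x) for 0 < x < 8.
V'(x) = 12x^2 − 188x + 496. Setting V'(x) = 0 gives x ≈ 3.3581 (the root in (0, 8)).
V''(x) = 24x − 188 is negative there, so this is the maximum; V ≈ 757.0700.

757.0700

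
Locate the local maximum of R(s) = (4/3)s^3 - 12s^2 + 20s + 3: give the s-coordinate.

1

Critical points: R'(s) = 4s^2 - 24s + 20 vanishes at s = 1, 5.
R''(s) = 8s - 24. R''(1) = -16 < 0 ⇒ local maximum; R''(5) = 16 > 0 ⇒ local minimum.
Thus R has its local maximum at s = 1, with value 37/3.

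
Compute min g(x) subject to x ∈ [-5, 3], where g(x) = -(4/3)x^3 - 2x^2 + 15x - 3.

Differentiating, g'(x) = -4x^2 - 4x + 15; which vanishes at x = -5/2 and x = 3/2.
Compare values at every candidate in [-5, 3]: g(-5) = 116/3,  g(-5/2) = -193/6,  g(3/2) = 21/2,  g(3) = -12.
The minimum over the interval is -193/6, attained at x = -5/2.

-193/6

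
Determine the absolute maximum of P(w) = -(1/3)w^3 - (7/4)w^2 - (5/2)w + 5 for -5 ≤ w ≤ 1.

185/12

The derivative is -w^2 - (7/2)w - 5/2, which vanishes at w = -5/2 and w = -1.
Compare values at every candidate in [-5, 1]: P(-5) = 185/12; P(-5/2) = 265/48; P(-1) = 73/12; P(1) = 5/12.
Hence the absolute maximum is 185/12 at w = -5.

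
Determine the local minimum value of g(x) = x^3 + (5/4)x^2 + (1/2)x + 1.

g'(x) = 3x^2 + (5/2)x + 1/2 = 0 at x = -1/2, -1/3.
Second-derivative test with g''(x) = 6x + 5/2: g''(-1/2) = -1/2 < 0 ⇒ local maximum; g''(-1/3) = 1/2 > 0 ⇒ local minimum.
Thus g has its local minimum at x = -1/3, with value 101/108.

101/108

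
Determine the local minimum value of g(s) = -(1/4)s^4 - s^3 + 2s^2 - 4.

g'(s) = -s^3 - 3s^2 + 4s. Setting g'(s) = 0 gives s ∈ {-4, 0, 1}.
Second-derivative test with g''(s) = -3s^2 - 6s + 4: g''(-4) = -20 < 0 ⇒ local maximum; g''(0) = 4 > 0 ⇒ local minimum; g''(1) = -5 < 0 ⇒ local maximum.
Thus g has its local minimum at s = 0, with value -4.

-4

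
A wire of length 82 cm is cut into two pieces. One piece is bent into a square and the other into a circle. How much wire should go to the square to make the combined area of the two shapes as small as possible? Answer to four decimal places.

Let x be the length used for the square. Square side x/4; circle radius (82−x)/(2π).
A(x) = (x/4)² + π·((82−x)/(2π))² = x²/16 + (82−x)²/(4π) for 0 ≤ x ≤ 82. A'(x) = x/8 − (82−x)/(2π) = 0 gives x = 4·82/(π+4) ≈ 45.9281.
A'' = 1/8 + 1/(2π) > 0, so this gives the minimum combined area; x ≈ 45.9281 cm to the square.

45.9281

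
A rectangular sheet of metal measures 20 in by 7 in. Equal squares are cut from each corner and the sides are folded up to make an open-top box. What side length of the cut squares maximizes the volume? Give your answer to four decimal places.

With cut size x, the volume is V(x) = x(20 − 2x)(7 − 2x) for 0 < x < 3.5.
V'(x) = 12x^2 − 108x + 140. Setting V'(x) = 0 gives x ≈ 1.5703 (the root in (0, 3.5)).
V''(x) = 24x − 108 is negative there, so this is the maximum; V ≈ 102.1750.

1.5703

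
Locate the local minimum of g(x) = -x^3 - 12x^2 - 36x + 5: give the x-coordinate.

g'(x) = -3x^2 - 24x - 36. Setting g'(x) = 0 gives x ∈ {-6, -2}.
g''(x) = -6x - 24. g''(-6) = 12 > 0 ⇒ local minimum; g''(-2) = -12 < 0 ⇒ local maximum.
Thus g has its local minimum at x = -6, with value 5.

-6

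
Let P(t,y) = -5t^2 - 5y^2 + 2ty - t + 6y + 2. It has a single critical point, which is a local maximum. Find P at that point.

365/96

∂P/∂t = -10t + 2y - 1 = 0 and ∂P/∂y = 2t - 10y + 6 = 0, so (t, y) = (1/48, 29/48).
The Hessian has P_{tt} = -10, P_{yy} = -10, P_{ty} = 2, giving D = 96 > 0 with P_{tt} < 0, so the point is a local maximum.
P(1/48, 29/48) = 365/96.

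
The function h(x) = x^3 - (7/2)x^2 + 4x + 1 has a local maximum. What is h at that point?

5/2

h'(x) = 3x^2 - 7x + 4 = 0 at x = 1, 4/3.
Second-derivative test with h''(x) = 6x - 7: h''(1) = -1 < 0 ⇒ local maximum; h''(4/3) = 1 > 0 ⇒ local minimum.
The local maximum is h(1) = 5/2.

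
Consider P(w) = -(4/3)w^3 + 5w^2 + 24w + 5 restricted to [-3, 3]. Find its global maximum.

86

The derivative is -4w^2 + 10w + 24, whose only zero in [-3, 3] is w = -3/2.
Compare values at every candidate in [-3, 3]: P(-3) = 14,  P(-3/2) = -61/4,  P(3) = 86.
Hence the absolute maximum is 86 at w = 3.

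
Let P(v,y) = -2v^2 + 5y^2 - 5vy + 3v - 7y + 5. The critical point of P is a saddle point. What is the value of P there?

∂P/∂v = -4v - 5y + 3 = 0 and ∂P/∂y = -5v + 10y - 7 = 0, so (v, y) = (-1/13, 43/65).
The Hessian has P_{vv} = -4, P_{yy} = 10, P_{vy} = -5, giving D = -65 < 0, so the point is a saddle point.
P(-1/13, 43/65) = 167/65.

167/65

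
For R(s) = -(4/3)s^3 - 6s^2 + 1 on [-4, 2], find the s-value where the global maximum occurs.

The derivative is -4s^2 - 12s, which vanishes at s = -3 and s = 0.
Candidates: R(-4) = -29/3; R(-3) = -17; R(0) = 1; R(2) = -101/3.
Hence the absolute maximum is 1 at s = 0.

0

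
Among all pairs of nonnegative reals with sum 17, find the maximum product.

With x + y = 17, the product is P(x) = x(17 − x).
P'(x) = 17 − 2x = 0 gives x = 17/2; P'' = −2 < 0, so this is the maximum.
P = 17/2·17/2 = 289/4.

289/4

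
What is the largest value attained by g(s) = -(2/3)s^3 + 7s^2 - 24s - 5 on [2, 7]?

-91/3

Differentiating, g'(s) = -2s^2 + 14s - 24; which vanishes at s = 3 and s = 4.
Candidates: g(2) = -91/3, g(3) = -32, g(4) = -95/3, g(7) = -176/3.
The maximum over the interval is -91/3, attained at s = 2.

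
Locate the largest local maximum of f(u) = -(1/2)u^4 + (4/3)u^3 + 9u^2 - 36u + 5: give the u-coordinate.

f'(u) = -2u^3 + 4u^2 + 18u - 36 = 0 at u = -3, 2, 3.
f''(u) = -6u^2 + 8u + 18. f''(-3) = -60 < 0 ⇒ local maximum; f''(2) = 10 > 0 ⇒ local minimum; f''(3) = -12 < 0 ⇒ local maximum.
The largest local maximum is f(-3) = 235/2.

-3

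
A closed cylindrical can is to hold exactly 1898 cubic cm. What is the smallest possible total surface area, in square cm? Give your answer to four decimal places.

848.6176

With radius r and height h, πr²h = 1898 so h = 1898/(πr²), and S(r) = 2πr² + 2πrh = 2πr² + 2·1898/r.
S'(r) = 4πr − 2·1898/r² = 0 ⇒ r³ = 1898/(2π), so r ≈ 6.7097 and h = 2r ≈ 13.4195.
S''(r) = 4π + 4·1898/r³ > 0, so this is the minimum; S ≈ 848.6176.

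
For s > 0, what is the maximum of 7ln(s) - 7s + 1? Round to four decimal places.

R'(s) = 7/s − 7 = 0 gives s = 1.
R''(s) = -7/s², which is negative for s > 0, so this is a local maximum.
R(1) = 7·ln(1) - 7 + 1 ≈ -6.0000.

-6.0000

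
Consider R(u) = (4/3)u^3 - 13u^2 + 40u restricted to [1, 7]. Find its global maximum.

Differentiating, R'(u) = 4u^2 - 26u + 40; which vanishes at u = 5/2 and u = 4.
Candidates: R(1) = 85/3,  R(5/2) = 475/12,  R(4) = 112/3,  R(7) = 301/3.
The maximum over the interval is 301/3, attained at u = 7.

301/3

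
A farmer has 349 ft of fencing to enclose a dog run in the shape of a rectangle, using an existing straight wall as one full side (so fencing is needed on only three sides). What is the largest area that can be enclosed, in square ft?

121801/8

Let the sides perpendicular to the wall have length x and the parallel side y, so 2x + y = 349 and the area is A = xy = x(349 − 2x).
A'(x) = 349 − 4x = 0 gives x = 349/4, and A''(x) = −4 < 0 confirms a maximum.
Then y = 349 − 2·349/4 = 349/2 and A = 121801/8.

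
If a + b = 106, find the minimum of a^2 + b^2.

With a + b = 106, a^2 + b^2 = a^2 + (106 − a)^2.
The derivative 2a − 2(106 − a) = 4a − 212 vanishes at a = 53; second derivative 4 > 0, a minimum.
The minimum is 2·(53)^2 = 5618.

5618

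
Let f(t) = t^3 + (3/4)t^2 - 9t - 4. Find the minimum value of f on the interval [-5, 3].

-261/4

The derivative is 3t^2 + (3/2)t - 9, which vanishes at t = -2 and t = 3/2.
Compare values at every candidate in [-5, 3]: f(-5) = -261/4; f(-2) = 9; f(3/2) = -199/16; f(3) = 11/4.
Hence the absolute minimum is -261/4 at t = -5.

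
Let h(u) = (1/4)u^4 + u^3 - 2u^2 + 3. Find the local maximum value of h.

3

h'(u) = u^3 + 3u^2 - 4u. Setting h'(u) = 0 gives u ∈ {-4, 0, 1}.
Second-derivative test with h''(u) = 3u^2 + 6u - 4: h''(-4) = 20 > 0 ⇒ local minimum; h''(0) = -4 < 0 ⇒ local maximum; h''(1) = 5 > 0 ⇒ local minimum.
So the local maximum value is h(0) = 3.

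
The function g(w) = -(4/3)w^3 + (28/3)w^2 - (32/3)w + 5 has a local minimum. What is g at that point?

Critical points: g'(w) = -4w^2 + (56/3)w - 32/3 vanishes at w = 2/3, 4.
Since g''(w) = -8w + 56/3, we get g''(2/3) = 40/3 > 0 ⇒ local minimum; g''(4) = -40/3 < 0 ⇒ local maximum.
The local minimum is g(2/3) = 133/81.

133/81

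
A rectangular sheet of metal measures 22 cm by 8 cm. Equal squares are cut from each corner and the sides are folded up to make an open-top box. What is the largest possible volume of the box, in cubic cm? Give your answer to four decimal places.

With cut size x, the volume is V(x) = x(22 − 2x)(8 − 2x) for 0 < x < 4.
V'(x) = 12x^2 − 120x + 176. Setting V'(x) = 0 gives x ≈ 1.7854 (the root in (0, 4)).
V''(x) = 24x − 120 is negative there, so this is the maximum; V ≈ 145.7362.

145.7362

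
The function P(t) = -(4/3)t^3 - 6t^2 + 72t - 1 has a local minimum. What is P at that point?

P'(t) = -4t^2 - 12t + 72 = 0 at t = -6, 3.
Since P''(t) = -8t - 12, we get P''(-6) = 36 > 0 ⇒ local minimum; P''(3) = -36 < 0 ⇒ local maximum.
Thus P has its local minimum at t = -6, with value -361.

-361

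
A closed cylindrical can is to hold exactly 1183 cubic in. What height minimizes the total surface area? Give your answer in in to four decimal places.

With radius r and height h, πr²h = 1183 so h = 1183/(πr²), and S(r) = 2πr² + 2πrh = 2πr² + 2·1183/r.
S'(r) = 4πr − 2·1183/r² = 0 ⇒ r³ = 1183/(2π), so r ≈ 5.7315 and h = 2r ≈ 11.4630.
S''(r) = 4π + 4·1183/r³ > 0, so this is the minimum; S ≈ 619.2096.

11.4630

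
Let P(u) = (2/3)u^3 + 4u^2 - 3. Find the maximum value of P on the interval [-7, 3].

51

Differentiating, P'(u) = 2u^2 + 8u; which vanishes at u = -4 and u = 0.
Evaluating at the critical points and endpoints: P(-7) = -107/3, P(-4) = 55/3, P(0) = -3, P(3) = 51.
The maximum over the interval is 51, attained at u = 3.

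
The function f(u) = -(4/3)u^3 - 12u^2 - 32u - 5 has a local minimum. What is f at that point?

49/3

f'(u) = -4u^2 - 24u - 32 = 0 at u = -4, -2.
Since f''(u) = -8u - 24, we get f''(-4) = 8 > 0 ⇒ local minimum; f''(-2) = -8 < 0 ⇒ local maximum.
The local minimum is f(-4) = 49/3.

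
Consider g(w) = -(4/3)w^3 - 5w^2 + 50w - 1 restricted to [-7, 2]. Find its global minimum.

-628/3

g'(w) = -4w^2 - 10w + 50, whose only zero in [-7, 2] is w = -5.
Compare values at every candidate in [-7, 2]: g(-7) = -416/3,  g(-5) = -628/3,  g(2) = 205/3.
The minimum over the interval is -628/3, attained at w = -5.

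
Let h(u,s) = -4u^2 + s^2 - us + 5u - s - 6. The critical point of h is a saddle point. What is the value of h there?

∂h/∂u = -8u - s + 5 = 0 and ∂h/∂s = -u + 2s - 1 = 0, so (u, s) = (9/17, 13/17).
The Hessian has h_{uu} = -8, h_{ss} = 2, h_{us} = -1, giving D = -17 < 0, so the point is a saddle point.
h(9/17, 13/17) = -86/17.

-86/17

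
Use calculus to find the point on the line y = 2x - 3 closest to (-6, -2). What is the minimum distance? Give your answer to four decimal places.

5.8138

Minimize D(x)^2 = (x + 6)^2 + (2x - 1)^2.
d/dx[D^2] = 2(x + 6) + 2·2·(2x - 1) = 0 ⇒ x = -4/5.
Then y = -23/5 and the distance is √(169/5) ≈ 5.8138.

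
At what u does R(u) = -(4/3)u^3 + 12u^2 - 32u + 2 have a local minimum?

2

R'(u) = -4u^2 + 24u - 32 = 0 at u = 2, 4.
R''(u) = -8u + 24. R''(2) = 8 > 0 ⇒ local minimum; R''(4) = -8 < 0 ⇒ local maximum.
The local minimum is R(2) = -74/3.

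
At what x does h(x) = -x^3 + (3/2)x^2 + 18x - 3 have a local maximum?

3

Critical points: h'(x) = -3x^2 + 3x + 18 vanishes at x = -2, 3.
h''(x) = -6x + 3. h''(-2) = 15 > 0 ⇒ local minimum; h''(3) = -15 < 0 ⇒ local maximum.
The local maximum is h(3) = 75/2.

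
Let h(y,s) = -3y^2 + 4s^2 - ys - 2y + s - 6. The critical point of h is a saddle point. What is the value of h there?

∂h/∂y = -6y - s - 2 = 0 and ∂h/∂s = -y + 8s + 1 = 0, so (y, s) = (-15/49, -8/49).
The Hessian has h_{yy} = -6, h_{ss} = 8, h_{ys} = -1, giving D = -49 < 0, so the point is a saddle point.
h(-15/49, -8/49) = -283/49.

-283/49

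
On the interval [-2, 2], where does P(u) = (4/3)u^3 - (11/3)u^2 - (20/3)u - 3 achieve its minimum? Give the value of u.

2

Differentiating, P'(u) = 4u^2 - (22/3)u - 20/3; whose only zero in [-2, 2] is u = -2/3.
Compare values at every candidate in [-2, 2]: P(-2) = -15,  P(-2/3) = -47/81,  P(2) = -61/3.
The minimum over the interval is -61/3, attained at u = 2.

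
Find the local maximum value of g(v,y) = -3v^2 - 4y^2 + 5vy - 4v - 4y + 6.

330/23

∂g/∂v = -6v + 5y - 4 = 0 and ∂g/∂y = 5v - 8y - 4 = 0, so (v, y) = (-52/23, -44/23).
The Hessian has g_{vv} = -6, g_{yy} = -8, g_{vy} = 5, giving D = 23 > 0 with g_{vv} < 0, so the point is a local maximum.
g(-52/23, -44/23) = 330/23.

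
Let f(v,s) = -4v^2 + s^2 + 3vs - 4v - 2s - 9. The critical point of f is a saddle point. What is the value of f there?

∂f/∂v = -8v + 3s - 4 = 0 and ∂f/∂s = 3v + 2s - 2 = 0, so (v, s) = (-2/25, 28/25).
The Hessian has f_{vv} = -8, f_{ss} = 2, f_{vs} = 3, giving D = -25 < 0, so the point is a saddle point.
f(-2/25, 28/25) = -249/25.

-249/25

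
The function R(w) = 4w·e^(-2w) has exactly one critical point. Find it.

By the product rule, R'(w) = (-8w + 4)·e^(-2w). Since e^(-2w) > 0, the only critical point is w = 1/2.
R''(1/2) has the same sign as -8 < 0, so this is a local maximum.
R(1/2) = (2)·e^(-1) ≈ 0.7358.

1/2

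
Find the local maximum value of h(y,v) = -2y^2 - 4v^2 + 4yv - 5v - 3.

∂h/∂y = -4y + 4v = 0 and ∂h/∂v = 4y - 8v - 5 = 0, so (y, v) = (-5/4, -5/4).
The Hessian has h_{yy} = -4, h_{vv} = -8, h_{yv} = 4, giving D = 16 > 0 with h_{yy} < 0, so the point is a local maximum.
h(-5/4, -5/4) = 1/8.

1/8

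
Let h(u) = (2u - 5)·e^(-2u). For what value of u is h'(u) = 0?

Differentiating with the product rule gives h'(u) = (-4u + 12)·e^(-2u). Since e^(-2u) > 0, the only critical point is u = 3.
h''(3) has the same sign as -4 < 0, so this is a local maximum.
h(3) = (1)·e^(-6) ≈ 0.0025.

3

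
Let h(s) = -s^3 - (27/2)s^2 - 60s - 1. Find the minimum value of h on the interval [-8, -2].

The derivative is -3s^2 - 27s - 60, which vanishes at s = -5 and s = -4.
Compare values at every candidate in [-8, -2]: h(-8) = 127; h(-5) = 173/2; h(-4) = 87; h(-2) = 73.
The minimum over the interval is 73, attained at s = -2.

73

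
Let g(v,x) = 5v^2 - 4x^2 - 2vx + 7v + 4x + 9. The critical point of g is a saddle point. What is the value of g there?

58/7

∂g/∂v = 10v - 2x + 7 = 0 and ∂g/∂x = -2v - 8x + 4 = 0, so (v, x) = (-4/7, 9/14).
The Hessian has g_{vv} = 10, g_{xx} = -8, g_{vx} = -2, giving D = -84 < 0, so the point is a saddle point.
g(-4/7, 9/14) = 58/7.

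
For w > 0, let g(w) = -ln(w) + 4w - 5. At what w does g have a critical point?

g'(w) = -1/w + 4 = 0 gives w = 1/4.
g''(w) = 1/w², which is positive for w > 0, so this is a local minimum.
g(1/4) = -1·ln(1/4) + 1 - 5 ≈ -2.6137.

1/4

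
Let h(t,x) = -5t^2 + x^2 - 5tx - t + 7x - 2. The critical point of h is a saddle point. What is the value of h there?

∂h/∂t = -10t - 5x - 1 = 0 and ∂h/∂x = -5t + 2x + 7 = 0, so (t, x) = (11/15, -5/3).
The Hessian has h_{tt} = -10, h_{xx} = 2, h_{tx} = -5, giving D = -45 < 0, so the point is a saddle point.
h(11/15, -5/3) = -41/5.

-41/5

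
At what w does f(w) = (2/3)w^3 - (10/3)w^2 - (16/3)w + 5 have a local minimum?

f'(w) = 2w^2 - (20/3)w - 16/3 = 0 at w = -2/3, 4.
f''(w) = 4w - 20/3. f''(-2/3) = -28/3 < 0 ⇒ local maximum; f''(4) = 28/3 > 0 ⇒ local minimum.
Thus f has its local minimum at w = 4, with value -27.

4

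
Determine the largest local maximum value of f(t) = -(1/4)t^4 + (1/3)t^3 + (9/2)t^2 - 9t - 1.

f'(t) = -t^3 + t^2 + 9t - 9 = 0 at t = -3, 1, 3.
Since f''(t) = -3t^2 + 2t + 9, we get f''(-3) = -24 < 0 ⇒ local maximum; f''(1) = 8 > 0 ⇒ local minimum; f''(3) = -12 < 0 ⇒ local maximum.
Thus f has its largest local maximum at t = -3, with value 149/4.

149/4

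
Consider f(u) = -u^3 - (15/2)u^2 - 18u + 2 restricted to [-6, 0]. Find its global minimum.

Differentiating, f'(u) = -3u^2 - 15u - 18; which vanishes at u = -3 and u = -2.
Evaluating at the critical points and endpoints: f(-6) = 56, f(-3) = 31/2, f(-2) = 16, f(0) = 2.
The minimum over the interval is 2, attained at u = 0.

2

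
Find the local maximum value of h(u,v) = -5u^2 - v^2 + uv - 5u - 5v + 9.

346/19

∂h/∂u = -10u + v - 5 = 0 and ∂h/∂v = u - 2v - 5 = 0, so (u, v) = (-15/19, -55/19).
The Hessian has h_{uu} = -10, h_{vv} = -2, h_{uv} = 1, giving D = 19 > 0 with h_{uu} < 0, so the point is a local maximum.
h(-15/19, -55/19) = 346/19.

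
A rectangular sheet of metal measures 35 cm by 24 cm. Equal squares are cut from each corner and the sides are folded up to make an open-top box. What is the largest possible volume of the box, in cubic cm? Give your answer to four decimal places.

With cut size x, the volume is V(x) = x(35 − 2x)(24 − 2x) for 0 < x < 12.
V'(x) = 12x^2 − 236x + 840. Setting V'(x) = 0 gives x ≈ 4.6667 (the root in (0, 12)).
V''(x) = 24x − 236 is negative there, so this is the maximum; V ≈ 1756.7407.

1756.7407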